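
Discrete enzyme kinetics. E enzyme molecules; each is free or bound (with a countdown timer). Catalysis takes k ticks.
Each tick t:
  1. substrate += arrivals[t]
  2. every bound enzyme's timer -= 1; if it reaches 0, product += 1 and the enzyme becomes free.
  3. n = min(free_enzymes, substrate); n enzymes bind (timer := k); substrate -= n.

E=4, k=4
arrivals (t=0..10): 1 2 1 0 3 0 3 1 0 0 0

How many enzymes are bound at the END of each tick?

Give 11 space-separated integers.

t=0: arr=1 -> substrate=0 bound=1 product=0
t=1: arr=2 -> substrate=0 bound=3 product=0
t=2: arr=1 -> substrate=0 bound=4 product=0
t=3: arr=0 -> substrate=0 bound=4 product=0
t=4: arr=3 -> substrate=2 bound=4 product=1
t=5: arr=0 -> substrate=0 bound=4 product=3
t=6: arr=3 -> substrate=2 bound=4 product=4
t=7: arr=1 -> substrate=3 bound=4 product=4
t=8: arr=0 -> substrate=2 bound=4 product=5
t=9: arr=0 -> substrate=0 bound=4 product=7
t=10: arr=0 -> substrate=0 bound=3 product=8

Answer: 1 3 4 4 4 4 4 4 4 4 3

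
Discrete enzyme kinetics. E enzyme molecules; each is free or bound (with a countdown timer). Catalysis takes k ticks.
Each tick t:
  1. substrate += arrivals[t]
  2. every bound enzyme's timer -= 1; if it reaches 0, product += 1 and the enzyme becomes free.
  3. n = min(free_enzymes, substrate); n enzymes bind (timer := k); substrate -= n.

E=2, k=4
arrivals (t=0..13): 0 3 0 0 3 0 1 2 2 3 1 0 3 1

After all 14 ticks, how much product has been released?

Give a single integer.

Answer: 6

Derivation:
t=0: arr=0 -> substrate=0 bound=0 product=0
t=1: arr=3 -> substrate=1 bound=2 product=0
t=2: arr=0 -> substrate=1 bound=2 product=0
t=3: arr=0 -> substrate=1 bound=2 product=0
t=4: arr=3 -> substrate=4 bound=2 product=0
t=5: arr=0 -> substrate=2 bound=2 product=2
t=6: arr=1 -> substrate=3 bound=2 product=2
t=7: arr=2 -> substrate=5 bound=2 product=2
t=8: arr=2 -> substrate=7 bound=2 product=2
t=9: arr=3 -> substrate=8 bound=2 product=4
t=10: arr=1 -> substrate=9 bound=2 product=4
t=11: arr=0 -> substrate=9 bound=2 product=4
t=12: arr=3 -> substrate=12 bound=2 product=4
t=13: arr=1 -> substrate=11 bound=2 product=6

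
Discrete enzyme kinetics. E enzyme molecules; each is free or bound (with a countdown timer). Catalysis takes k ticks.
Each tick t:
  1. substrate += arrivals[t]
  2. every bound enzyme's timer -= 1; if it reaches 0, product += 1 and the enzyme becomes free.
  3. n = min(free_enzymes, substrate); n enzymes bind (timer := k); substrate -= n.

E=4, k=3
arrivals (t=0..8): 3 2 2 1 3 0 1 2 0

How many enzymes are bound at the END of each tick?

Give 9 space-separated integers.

t=0: arr=3 -> substrate=0 bound=3 product=0
t=1: arr=2 -> substrate=1 bound=4 product=0
t=2: arr=2 -> substrate=3 bound=4 product=0
t=3: arr=1 -> substrate=1 bound=4 product=3
t=4: arr=3 -> substrate=3 bound=4 product=4
t=5: arr=0 -> substrate=3 bound=4 product=4
t=6: arr=1 -> substrate=1 bound=4 product=7
t=7: arr=2 -> substrate=2 bound=4 product=8
t=8: arr=0 -> substrate=2 bound=4 product=8

Answer: 3 4 4 4 4 4 4 4 4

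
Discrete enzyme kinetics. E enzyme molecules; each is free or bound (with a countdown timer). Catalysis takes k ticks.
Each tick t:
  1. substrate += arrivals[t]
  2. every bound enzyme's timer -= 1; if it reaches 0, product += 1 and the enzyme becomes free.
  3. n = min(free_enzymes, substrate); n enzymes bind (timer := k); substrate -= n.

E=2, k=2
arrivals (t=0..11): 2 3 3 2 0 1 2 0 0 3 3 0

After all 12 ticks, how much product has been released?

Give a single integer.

Answer: 10

Derivation:
t=0: arr=2 -> substrate=0 bound=2 product=0
t=1: arr=3 -> substrate=3 bound=2 product=0
t=2: arr=3 -> substrate=4 bound=2 product=2
t=3: arr=2 -> substrate=6 bound=2 product=2
t=4: arr=0 -> substrate=4 bound=2 product=4
t=5: arr=1 -> substrate=5 bound=2 product=4
t=6: arr=2 -> substrate=5 bound=2 product=6
t=7: arr=0 -> substrate=5 bound=2 product=6
t=8: arr=0 -> substrate=3 bound=2 product=8
t=9: arr=3 -> substrate=6 bound=2 product=8
t=10: arr=3 -> substrate=7 bound=2 product=10
t=11: arr=0 -> substrate=7 bound=2 product=10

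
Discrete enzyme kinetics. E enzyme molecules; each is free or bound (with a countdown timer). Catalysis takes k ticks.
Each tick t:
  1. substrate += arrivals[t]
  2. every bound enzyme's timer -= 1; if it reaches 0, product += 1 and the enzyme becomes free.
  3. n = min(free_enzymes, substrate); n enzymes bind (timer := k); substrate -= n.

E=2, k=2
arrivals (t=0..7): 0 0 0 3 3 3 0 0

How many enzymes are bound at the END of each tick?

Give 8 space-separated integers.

t=0: arr=0 -> substrate=0 bound=0 product=0
t=1: arr=0 -> substrate=0 bound=0 product=0
t=2: arr=0 -> substrate=0 bound=0 product=0
t=3: arr=3 -> substrate=1 bound=2 product=0
t=4: arr=3 -> substrate=4 bound=2 product=0
t=5: arr=3 -> substrate=5 bound=2 product=2
t=6: arr=0 -> substrate=5 bound=2 product=2
t=7: arr=0 -> substrate=3 bound=2 product=4

Answer: 0 0 0 2 2 2 2 2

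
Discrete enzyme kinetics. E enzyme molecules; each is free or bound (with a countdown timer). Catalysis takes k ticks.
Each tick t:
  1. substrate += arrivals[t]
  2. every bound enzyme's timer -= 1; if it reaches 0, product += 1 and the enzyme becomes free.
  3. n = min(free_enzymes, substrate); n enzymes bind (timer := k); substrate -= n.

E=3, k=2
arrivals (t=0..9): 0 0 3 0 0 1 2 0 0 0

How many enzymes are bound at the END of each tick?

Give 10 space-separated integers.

t=0: arr=0 -> substrate=0 bound=0 product=0
t=1: arr=0 -> substrate=0 bound=0 product=0
t=2: arr=3 -> substrate=0 bound=3 product=0
t=3: arr=0 -> substrate=0 bound=3 product=0
t=4: arr=0 -> substrate=0 bound=0 product=3
t=5: arr=1 -> substrate=0 bound=1 product=3
t=6: arr=2 -> substrate=0 bound=3 product=3
t=7: arr=0 -> substrate=0 bound=2 product=4
t=8: arr=0 -> substrate=0 bound=0 product=6
t=9: arr=0 -> substrate=0 bound=0 product=6

Answer: 0 0 3 3 0 1 3 2 0 0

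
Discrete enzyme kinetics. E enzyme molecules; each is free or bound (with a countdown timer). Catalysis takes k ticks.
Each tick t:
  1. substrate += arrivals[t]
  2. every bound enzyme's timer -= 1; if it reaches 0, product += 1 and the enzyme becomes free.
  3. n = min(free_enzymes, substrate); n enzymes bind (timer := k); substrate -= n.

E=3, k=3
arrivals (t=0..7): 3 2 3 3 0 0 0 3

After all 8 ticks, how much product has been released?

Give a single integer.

t=0: arr=3 -> substrate=0 bound=3 product=0
t=1: arr=2 -> substrate=2 bound=3 product=0
t=2: arr=3 -> substrate=5 bound=3 product=0
t=3: arr=3 -> substrate=5 bound=3 product=3
t=4: arr=0 -> substrate=5 bound=3 product=3
t=5: arr=0 -> substrate=5 bound=3 product=3
t=6: arr=0 -> substrate=2 bound=3 product=6
t=7: arr=3 -> substrate=5 bound=3 product=6

Answer: 6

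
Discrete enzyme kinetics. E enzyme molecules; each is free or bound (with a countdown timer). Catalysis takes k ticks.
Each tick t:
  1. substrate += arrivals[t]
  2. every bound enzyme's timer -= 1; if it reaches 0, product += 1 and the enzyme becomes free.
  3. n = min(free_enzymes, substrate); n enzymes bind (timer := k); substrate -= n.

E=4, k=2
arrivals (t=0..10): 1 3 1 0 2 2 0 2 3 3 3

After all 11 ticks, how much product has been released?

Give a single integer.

t=0: arr=1 -> substrate=0 bound=1 product=0
t=1: arr=3 -> substrate=0 bound=4 product=0
t=2: arr=1 -> substrate=0 bound=4 product=1
t=3: arr=0 -> substrate=0 bound=1 product=4
t=4: arr=2 -> substrate=0 bound=2 product=5
t=5: arr=2 -> substrate=0 bound=4 product=5
t=6: arr=0 -> substrate=0 bound=2 product=7
t=7: arr=2 -> substrate=0 bound=2 product=9
t=8: arr=3 -> substrate=1 bound=4 product=9
t=9: arr=3 -> substrate=2 bound=4 product=11
t=10: arr=3 -> substrate=3 bound=4 product=13

Answer: 13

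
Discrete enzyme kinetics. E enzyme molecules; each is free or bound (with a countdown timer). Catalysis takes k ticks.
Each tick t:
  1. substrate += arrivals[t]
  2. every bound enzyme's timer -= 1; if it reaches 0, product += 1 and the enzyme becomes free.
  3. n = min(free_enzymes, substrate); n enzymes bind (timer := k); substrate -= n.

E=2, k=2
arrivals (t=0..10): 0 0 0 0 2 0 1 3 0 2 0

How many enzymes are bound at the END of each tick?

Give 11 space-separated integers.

t=0: arr=0 -> substrate=0 bound=0 product=0
t=1: arr=0 -> substrate=0 bound=0 product=0
t=2: arr=0 -> substrate=0 bound=0 product=0
t=3: arr=0 -> substrate=0 bound=0 product=0
t=4: arr=2 -> substrate=0 bound=2 product=0
t=5: arr=0 -> substrate=0 bound=2 product=0
t=6: arr=1 -> substrate=0 bound=1 product=2
t=7: arr=3 -> substrate=2 bound=2 product=2
t=8: arr=0 -> substrate=1 bound=2 product=3
t=9: arr=2 -> substrate=2 bound=2 product=4
t=10: arr=0 -> substrate=1 bound=2 product=5

Answer: 0 0 0 0 2 2 1 2 2 2 2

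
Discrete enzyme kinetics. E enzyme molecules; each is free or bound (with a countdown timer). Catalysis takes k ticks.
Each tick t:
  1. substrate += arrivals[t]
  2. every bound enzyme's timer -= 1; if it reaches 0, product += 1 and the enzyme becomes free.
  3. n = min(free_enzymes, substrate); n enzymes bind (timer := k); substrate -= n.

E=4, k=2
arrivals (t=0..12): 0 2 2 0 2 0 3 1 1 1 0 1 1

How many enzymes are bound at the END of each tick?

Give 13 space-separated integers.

Answer: 0 2 4 2 2 2 3 4 2 2 1 1 2

Derivation:
t=0: arr=0 -> substrate=0 bound=0 product=0
t=1: arr=2 -> substrate=0 bound=2 product=0
t=2: arr=2 -> substrate=0 bound=4 product=0
t=3: arr=0 -> substrate=0 bound=2 product=2
t=4: arr=2 -> substrate=0 bound=2 product=4
t=5: arr=0 -> substrate=0 bound=2 product=4
t=6: arr=3 -> substrate=0 bound=3 product=6
t=7: arr=1 -> substrate=0 bound=4 product=6
t=8: arr=1 -> substrate=0 bound=2 product=9
t=9: arr=1 -> substrate=0 bound=2 product=10
t=10: arr=0 -> substrate=0 bound=1 product=11
t=11: arr=1 -> substrate=0 bound=1 product=12
t=12: arr=1 -> substrate=0 bound=2 product=12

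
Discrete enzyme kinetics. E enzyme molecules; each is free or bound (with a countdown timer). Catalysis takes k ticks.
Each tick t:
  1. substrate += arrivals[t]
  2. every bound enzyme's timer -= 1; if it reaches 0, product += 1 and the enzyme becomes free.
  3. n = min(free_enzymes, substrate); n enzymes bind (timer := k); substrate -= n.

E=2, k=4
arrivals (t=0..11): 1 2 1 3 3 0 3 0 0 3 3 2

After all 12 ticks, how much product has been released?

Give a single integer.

Answer: 4

Derivation:
t=0: arr=1 -> substrate=0 bound=1 product=0
t=1: arr=2 -> substrate=1 bound=2 product=0
t=2: arr=1 -> substrate=2 bound=2 product=0
t=3: arr=3 -> substrate=5 bound=2 product=0
t=4: arr=3 -> substrate=7 bound=2 product=1
t=5: arr=0 -> substrate=6 bound=2 product=2
t=6: arr=3 -> substrate=9 bound=2 product=2
t=7: arr=0 -> substrate=9 bound=2 product=2
t=8: arr=0 -> substrate=8 bound=2 product=3
t=9: arr=3 -> substrate=10 bound=2 product=4
t=10: arr=3 -> substrate=13 bound=2 product=4
t=11: arr=2 -> substrate=15 bound=2 product=4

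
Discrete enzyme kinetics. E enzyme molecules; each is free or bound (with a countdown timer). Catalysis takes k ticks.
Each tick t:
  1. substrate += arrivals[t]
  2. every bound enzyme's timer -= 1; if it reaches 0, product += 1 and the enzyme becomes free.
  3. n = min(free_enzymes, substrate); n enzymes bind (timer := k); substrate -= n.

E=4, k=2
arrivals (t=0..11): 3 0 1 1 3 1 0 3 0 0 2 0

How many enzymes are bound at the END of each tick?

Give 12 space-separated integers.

Answer: 3 3 1 2 4 4 1 3 3 0 2 2

Derivation:
t=0: arr=3 -> substrate=0 bound=3 product=0
t=1: arr=0 -> substrate=0 bound=3 product=0
t=2: arr=1 -> substrate=0 bound=1 product=3
t=3: arr=1 -> substrate=0 bound=2 product=3
t=4: arr=3 -> substrate=0 bound=4 product=4
t=5: arr=1 -> substrate=0 bound=4 product=5
t=6: arr=0 -> substrate=0 bound=1 product=8
t=7: arr=3 -> substrate=0 bound=3 product=9
t=8: arr=0 -> substrate=0 bound=3 product=9
t=9: arr=0 -> substrate=0 bound=0 product=12
t=10: arr=2 -> substrate=0 bound=2 product=12
t=11: arr=0 -> substrate=0 bound=2 product=12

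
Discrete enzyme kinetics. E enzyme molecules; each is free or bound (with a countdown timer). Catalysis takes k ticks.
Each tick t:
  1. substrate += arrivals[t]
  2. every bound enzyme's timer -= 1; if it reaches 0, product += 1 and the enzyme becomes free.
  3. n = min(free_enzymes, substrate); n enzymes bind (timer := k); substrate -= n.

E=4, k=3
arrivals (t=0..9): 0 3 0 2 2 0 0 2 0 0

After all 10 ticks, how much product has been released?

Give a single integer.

t=0: arr=0 -> substrate=0 bound=0 product=0
t=1: arr=3 -> substrate=0 bound=3 product=0
t=2: arr=0 -> substrate=0 bound=3 product=0
t=3: arr=2 -> substrate=1 bound=4 product=0
t=4: arr=2 -> substrate=0 bound=4 product=3
t=5: arr=0 -> substrate=0 bound=4 product=3
t=6: arr=0 -> substrate=0 bound=3 product=4
t=7: arr=2 -> substrate=0 bound=2 product=7
t=8: arr=0 -> substrate=0 bound=2 product=7
t=9: arr=0 -> substrate=0 bound=2 product=7

Answer: 7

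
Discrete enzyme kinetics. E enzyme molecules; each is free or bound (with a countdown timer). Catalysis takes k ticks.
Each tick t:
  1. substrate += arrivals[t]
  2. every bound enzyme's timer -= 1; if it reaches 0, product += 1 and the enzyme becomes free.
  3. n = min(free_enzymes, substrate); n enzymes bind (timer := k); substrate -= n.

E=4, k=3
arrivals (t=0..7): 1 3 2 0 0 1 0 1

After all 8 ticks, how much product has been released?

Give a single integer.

t=0: arr=1 -> substrate=0 bound=1 product=0
t=1: arr=3 -> substrate=0 bound=4 product=0
t=2: arr=2 -> substrate=2 bound=4 product=0
t=3: arr=0 -> substrate=1 bound=4 product=1
t=4: arr=0 -> substrate=0 bound=2 product=4
t=5: arr=1 -> substrate=0 bound=3 product=4
t=6: arr=0 -> substrate=0 bound=2 product=5
t=7: arr=1 -> substrate=0 bound=2 product=6

Answer: 6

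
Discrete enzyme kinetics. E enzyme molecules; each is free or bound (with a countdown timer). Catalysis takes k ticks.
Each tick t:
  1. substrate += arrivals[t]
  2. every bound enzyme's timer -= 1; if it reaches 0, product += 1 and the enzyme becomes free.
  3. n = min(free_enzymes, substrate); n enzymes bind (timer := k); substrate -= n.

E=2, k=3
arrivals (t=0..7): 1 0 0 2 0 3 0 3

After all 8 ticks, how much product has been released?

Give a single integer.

Answer: 3

Derivation:
t=0: arr=1 -> substrate=0 bound=1 product=0
t=1: arr=0 -> substrate=0 bound=1 product=0
t=2: arr=0 -> substrate=0 bound=1 product=0
t=3: arr=2 -> substrate=0 bound=2 product=1
t=4: arr=0 -> substrate=0 bound=2 product=1
t=5: arr=3 -> substrate=3 bound=2 product=1
t=6: arr=0 -> substrate=1 bound=2 product=3
t=7: arr=3 -> substrate=4 bound=2 product=3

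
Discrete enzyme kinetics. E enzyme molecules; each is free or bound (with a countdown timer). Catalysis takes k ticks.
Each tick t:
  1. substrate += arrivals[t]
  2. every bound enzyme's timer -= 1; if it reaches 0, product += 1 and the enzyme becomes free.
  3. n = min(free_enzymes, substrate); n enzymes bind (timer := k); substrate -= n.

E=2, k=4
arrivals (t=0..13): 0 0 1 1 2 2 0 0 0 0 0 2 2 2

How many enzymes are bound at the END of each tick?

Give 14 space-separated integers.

Answer: 0 0 1 2 2 2 2 2 2 2 2 2 2 2

Derivation:
t=0: arr=0 -> substrate=0 bound=0 product=0
t=1: arr=0 -> substrate=0 bound=0 product=0
t=2: arr=1 -> substrate=0 bound=1 product=0
t=3: arr=1 -> substrate=0 bound=2 product=0
t=4: arr=2 -> substrate=2 bound=2 product=0
t=5: arr=2 -> substrate=4 bound=2 product=0
t=6: arr=0 -> substrate=3 bound=2 product=1
t=7: arr=0 -> substrate=2 bound=2 product=2
t=8: arr=0 -> substrate=2 bound=2 product=2
t=9: arr=0 -> substrate=2 bound=2 product=2
t=10: arr=0 -> substrate=1 bound=2 product=3
t=11: arr=2 -> substrate=2 bound=2 product=4
t=12: arr=2 -> substrate=4 bound=2 product=4
t=13: arr=2 -> substrate=6 bound=2 product=4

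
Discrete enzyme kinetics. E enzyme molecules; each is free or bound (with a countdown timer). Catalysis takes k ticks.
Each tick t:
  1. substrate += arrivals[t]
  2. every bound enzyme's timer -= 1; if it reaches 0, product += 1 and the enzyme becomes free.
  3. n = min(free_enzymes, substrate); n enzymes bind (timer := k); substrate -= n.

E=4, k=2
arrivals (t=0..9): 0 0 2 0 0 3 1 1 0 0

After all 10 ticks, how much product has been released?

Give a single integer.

Answer: 7

Derivation:
t=0: arr=0 -> substrate=0 bound=0 product=0
t=1: arr=0 -> substrate=0 bound=0 product=0
t=2: arr=2 -> substrate=0 bound=2 product=0
t=3: arr=0 -> substrate=0 bound=2 product=0
t=4: arr=0 -> substrate=0 bound=0 product=2
t=5: arr=3 -> substrate=0 bound=3 product=2
t=6: arr=1 -> substrate=0 bound=4 product=2
t=7: arr=1 -> substrate=0 bound=2 product=5
t=8: arr=0 -> substrate=0 bound=1 product=6
t=9: arr=0 -> substrate=0 bound=0 product=7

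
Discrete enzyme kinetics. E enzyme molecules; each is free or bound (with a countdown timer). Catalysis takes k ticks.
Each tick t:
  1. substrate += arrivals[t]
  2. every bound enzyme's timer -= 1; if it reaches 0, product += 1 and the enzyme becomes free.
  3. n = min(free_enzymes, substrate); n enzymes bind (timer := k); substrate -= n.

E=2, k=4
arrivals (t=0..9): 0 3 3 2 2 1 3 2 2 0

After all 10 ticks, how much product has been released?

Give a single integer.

Answer: 4

Derivation:
t=0: arr=0 -> substrate=0 bound=0 product=0
t=1: arr=3 -> substrate=1 bound=2 product=0
t=2: arr=3 -> substrate=4 bound=2 product=0
t=3: arr=2 -> substrate=6 bound=2 product=0
t=4: arr=2 -> substrate=8 bound=2 product=0
t=5: arr=1 -> substrate=7 bound=2 product=2
t=6: arr=3 -> substrate=10 bound=2 product=2
t=7: arr=2 -> substrate=12 bound=2 product=2
t=8: arr=2 -> substrate=14 bound=2 product=2
t=9: arr=0 -> substrate=12 bound=2 product=4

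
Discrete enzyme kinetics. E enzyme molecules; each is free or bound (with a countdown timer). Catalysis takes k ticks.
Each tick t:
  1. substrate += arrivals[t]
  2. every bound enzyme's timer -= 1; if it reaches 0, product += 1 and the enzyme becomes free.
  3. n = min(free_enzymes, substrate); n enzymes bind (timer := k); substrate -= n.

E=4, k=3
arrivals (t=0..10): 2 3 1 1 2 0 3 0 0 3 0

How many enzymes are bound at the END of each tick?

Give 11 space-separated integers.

t=0: arr=2 -> substrate=0 bound=2 product=0
t=1: arr=3 -> substrate=1 bound=4 product=0
t=2: arr=1 -> substrate=2 bound=4 product=0
t=3: arr=1 -> substrate=1 bound=4 product=2
t=4: arr=2 -> substrate=1 bound=4 product=4
t=5: arr=0 -> substrate=1 bound=4 product=4
t=6: arr=3 -> substrate=2 bound=4 product=6
t=7: arr=0 -> substrate=0 bound=4 product=8
t=8: arr=0 -> substrate=0 bound=4 product=8
t=9: arr=3 -> substrate=1 bound=4 product=10
t=10: arr=0 -> substrate=0 bound=3 product=12

Answer: 2 4 4 4 4 4 4 4 4 4 3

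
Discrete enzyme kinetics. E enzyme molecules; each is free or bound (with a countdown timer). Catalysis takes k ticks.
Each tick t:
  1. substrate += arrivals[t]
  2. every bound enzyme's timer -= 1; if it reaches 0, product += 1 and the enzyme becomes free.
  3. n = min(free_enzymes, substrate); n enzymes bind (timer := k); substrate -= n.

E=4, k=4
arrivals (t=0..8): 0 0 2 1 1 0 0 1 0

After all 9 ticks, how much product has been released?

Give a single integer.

t=0: arr=0 -> substrate=0 bound=0 product=0
t=1: arr=0 -> substrate=0 bound=0 product=0
t=2: arr=2 -> substrate=0 bound=2 product=0
t=3: arr=1 -> substrate=0 bound=3 product=0
t=4: arr=1 -> substrate=0 bound=4 product=0
t=5: arr=0 -> substrate=0 bound=4 product=0
t=6: arr=0 -> substrate=0 bound=2 product=2
t=7: arr=1 -> substrate=0 bound=2 product=3
t=8: arr=0 -> substrate=0 bound=1 product=4

Answer: 4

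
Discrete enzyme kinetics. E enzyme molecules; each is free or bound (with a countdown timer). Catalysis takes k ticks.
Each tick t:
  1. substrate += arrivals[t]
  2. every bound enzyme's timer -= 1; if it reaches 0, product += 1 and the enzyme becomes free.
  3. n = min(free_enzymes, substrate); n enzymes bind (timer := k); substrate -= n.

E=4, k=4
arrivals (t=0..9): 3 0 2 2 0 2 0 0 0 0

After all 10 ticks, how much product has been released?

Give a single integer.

t=0: arr=3 -> substrate=0 bound=3 product=0
t=1: arr=0 -> substrate=0 bound=3 product=0
t=2: arr=2 -> substrate=1 bound=4 product=0
t=3: arr=2 -> substrate=3 bound=4 product=0
t=4: arr=0 -> substrate=0 bound=4 product=3
t=5: arr=2 -> substrate=2 bound=4 product=3
t=6: arr=0 -> substrate=1 bound=4 product=4
t=7: arr=0 -> substrate=1 bound=4 product=4
t=8: arr=0 -> substrate=0 bound=2 product=7
t=9: arr=0 -> substrate=0 bound=2 product=7

Answer: 7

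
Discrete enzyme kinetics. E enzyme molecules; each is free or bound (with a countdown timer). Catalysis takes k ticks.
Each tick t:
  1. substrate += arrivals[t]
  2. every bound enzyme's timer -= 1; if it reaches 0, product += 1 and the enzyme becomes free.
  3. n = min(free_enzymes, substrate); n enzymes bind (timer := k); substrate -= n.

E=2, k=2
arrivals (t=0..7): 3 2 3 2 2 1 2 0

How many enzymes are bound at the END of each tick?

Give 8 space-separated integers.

Answer: 2 2 2 2 2 2 2 2

Derivation:
t=0: arr=3 -> substrate=1 bound=2 product=0
t=1: arr=2 -> substrate=3 bound=2 product=0
t=2: arr=3 -> substrate=4 bound=2 product=2
t=3: arr=2 -> substrate=6 bound=2 product=2
t=4: arr=2 -> substrate=6 bound=2 product=4
t=5: arr=1 -> substrate=7 bound=2 product=4
t=6: arr=2 -> substrate=7 bound=2 product=6
t=7: arr=0 -> substrate=7 bound=2 product=6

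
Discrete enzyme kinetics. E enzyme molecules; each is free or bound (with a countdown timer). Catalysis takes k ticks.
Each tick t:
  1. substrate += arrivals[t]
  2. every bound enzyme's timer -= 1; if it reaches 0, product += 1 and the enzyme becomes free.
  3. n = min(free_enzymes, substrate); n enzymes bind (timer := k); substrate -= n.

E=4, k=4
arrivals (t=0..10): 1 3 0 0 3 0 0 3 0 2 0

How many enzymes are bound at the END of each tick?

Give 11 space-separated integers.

Answer: 1 4 4 4 4 3 3 4 4 4 4

Derivation:
t=0: arr=1 -> substrate=0 bound=1 product=0
t=1: arr=3 -> substrate=0 bound=4 product=0
t=2: arr=0 -> substrate=0 bound=4 product=0
t=3: arr=0 -> substrate=0 bound=4 product=0
t=4: arr=3 -> substrate=2 bound=4 product=1
t=5: arr=0 -> substrate=0 bound=3 product=4
t=6: arr=0 -> substrate=0 bound=3 product=4
t=7: arr=3 -> substrate=2 bound=4 product=4
t=8: arr=0 -> substrate=1 bound=4 product=5
t=9: arr=2 -> substrate=1 bound=4 product=7
t=10: arr=0 -> substrate=1 bound=4 product=7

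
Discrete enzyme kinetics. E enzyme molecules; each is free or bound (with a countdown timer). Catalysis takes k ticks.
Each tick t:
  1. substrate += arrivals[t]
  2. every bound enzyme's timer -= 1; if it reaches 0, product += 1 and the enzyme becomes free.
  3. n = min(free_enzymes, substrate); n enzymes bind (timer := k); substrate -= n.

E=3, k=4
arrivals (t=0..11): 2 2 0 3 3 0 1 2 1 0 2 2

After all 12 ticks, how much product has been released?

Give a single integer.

Answer: 6

Derivation:
t=0: arr=2 -> substrate=0 bound=2 product=0
t=1: arr=2 -> substrate=1 bound=3 product=0
t=2: arr=0 -> substrate=1 bound=3 product=0
t=3: arr=3 -> substrate=4 bound=3 product=0
t=4: arr=3 -> substrate=5 bound=3 product=2
t=5: arr=0 -> substrate=4 bound=3 product=3
t=6: arr=1 -> substrate=5 bound=3 product=3
t=7: arr=2 -> substrate=7 bound=3 product=3
t=8: arr=1 -> substrate=6 bound=3 product=5
t=9: arr=0 -> substrate=5 bound=3 product=6
t=10: arr=2 -> substrate=7 bound=3 product=6
t=11: arr=2 -> substrate=9 bound=3 product=6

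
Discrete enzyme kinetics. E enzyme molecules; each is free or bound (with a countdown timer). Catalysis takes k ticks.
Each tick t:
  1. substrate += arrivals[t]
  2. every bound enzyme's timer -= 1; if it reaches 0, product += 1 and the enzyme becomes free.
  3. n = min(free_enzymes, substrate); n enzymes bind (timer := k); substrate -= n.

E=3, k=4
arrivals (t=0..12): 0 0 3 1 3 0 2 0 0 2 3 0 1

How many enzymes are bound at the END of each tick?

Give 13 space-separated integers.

t=0: arr=0 -> substrate=0 bound=0 product=0
t=1: arr=0 -> substrate=0 bound=0 product=0
t=2: arr=3 -> substrate=0 bound=3 product=0
t=3: arr=1 -> substrate=1 bound=3 product=0
t=4: arr=3 -> substrate=4 bound=3 product=0
t=5: arr=0 -> substrate=4 bound=3 product=0
t=6: arr=2 -> substrate=3 bound=3 product=3
t=7: arr=0 -> substrate=3 bound=3 product=3
t=8: arr=0 -> substrate=3 bound=3 product=3
t=9: arr=2 -> substrate=5 bound=3 product=3
t=10: arr=3 -> substrate=5 bound=3 product=6
t=11: arr=0 -> substrate=5 bound=3 product=6
t=12: arr=1 -> substrate=6 bound=3 product=6

Answer: 0 0 3 3 3 3 3 3 3 3 3 3 3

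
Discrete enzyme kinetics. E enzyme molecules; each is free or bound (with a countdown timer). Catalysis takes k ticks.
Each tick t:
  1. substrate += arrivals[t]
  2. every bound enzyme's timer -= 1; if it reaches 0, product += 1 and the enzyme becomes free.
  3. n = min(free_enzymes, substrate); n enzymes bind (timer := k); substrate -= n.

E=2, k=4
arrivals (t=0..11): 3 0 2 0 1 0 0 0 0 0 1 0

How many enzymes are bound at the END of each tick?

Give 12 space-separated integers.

Answer: 2 2 2 2 2 2 2 2 2 2 2 2

Derivation:
t=0: arr=3 -> substrate=1 bound=2 product=0
t=1: arr=0 -> substrate=1 bound=2 product=0
t=2: arr=2 -> substrate=3 bound=2 product=0
t=3: arr=0 -> substrate=3 bound=2 product=0
t=4: arr=1 -> substrate=2 bound=2 product=2
t=5: arr=0 -> substrate=2 bound=2 product=2
t=6: arr=0 -> substrate=2 bound=2 product=2
t=7: arr=0 -> substrate=2 bound=2 product=2
t=8: arr=0 -> substrate=0 bound=2 product=4
t=9: arr=0 -> substrate=0 bound=2 product=4
t=10: arr=1 -> substrate=1 bound=2 product=4
t=11: arr=0 -> substrate=1 bound=2 product=4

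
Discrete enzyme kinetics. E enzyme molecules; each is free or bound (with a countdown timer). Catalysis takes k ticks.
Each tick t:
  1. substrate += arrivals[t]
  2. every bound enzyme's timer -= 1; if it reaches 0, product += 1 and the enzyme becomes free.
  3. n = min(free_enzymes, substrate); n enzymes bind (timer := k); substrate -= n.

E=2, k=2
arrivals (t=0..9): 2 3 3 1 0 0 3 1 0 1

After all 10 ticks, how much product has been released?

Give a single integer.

Answer: 8

Derivation:
t=0: arr=2 -> substrate=0 bound=2 product=0
t=1: arr=3 -> substrate=3 bound=2 product=0
t=2: arr=3 -> substrate=4 bound=2 product=2
t=3: arr=1 -> substrate=5 bound=2 product=2
t=4: arr=0 -> substrate=3 bound=2 product=4
t=5: arr=0 -> substrate=3 bound=2 product=4
t=6: arr=3 -> substrate=4 bound=2 product=6
t=7: arr=1 -> substrate=5 bound=2 product=6
t=8: arr=0 -> substrate=3 bound=2 product=8
t=9: arr=1 -> substrate=4 bound=2 product=8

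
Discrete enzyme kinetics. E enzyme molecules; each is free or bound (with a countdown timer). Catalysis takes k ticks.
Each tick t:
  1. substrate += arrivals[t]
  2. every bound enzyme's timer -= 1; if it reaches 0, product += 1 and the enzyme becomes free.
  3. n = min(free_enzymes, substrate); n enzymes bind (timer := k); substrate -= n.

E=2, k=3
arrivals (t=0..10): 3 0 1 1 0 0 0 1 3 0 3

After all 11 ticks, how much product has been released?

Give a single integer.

t=0: arr=3 -> substrate=1 bound=2 product=0
t=1: arr=0 -> substrate=1 bound=2 product=0
t=2: arr=1 -> substrate=2 bound=2 product=0
t=3: arr=1 -> substrate=1 bound=2 product=2
t=4: arr=0 -> substrate=1 bound=2 product=2
t=5: arr=0 -> substrate=1 bound=2 product=2
t=6: arr=0 -> substrate=0 bound=1 product=4
t=7: arr=1 -> substrate=0 bound=2 product=4
t=8: arr=3 -> substrate=3 bound=2 product=4
t=9: arr=0 -> substrate=2 bound=2 product=5
t=10: arr=3 -> substrate=4 bound=2 product=6

Answer: 6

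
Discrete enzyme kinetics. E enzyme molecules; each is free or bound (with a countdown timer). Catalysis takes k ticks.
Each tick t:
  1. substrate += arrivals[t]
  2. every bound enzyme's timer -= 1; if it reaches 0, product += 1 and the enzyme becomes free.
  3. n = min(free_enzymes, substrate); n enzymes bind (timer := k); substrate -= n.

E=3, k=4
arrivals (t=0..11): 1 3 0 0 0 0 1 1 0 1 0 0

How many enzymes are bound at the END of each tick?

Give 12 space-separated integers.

t=0: arr=1 -> substrate=0 bound=1 product=0
t=1: arr=3 -> substrate=1 bound=3 product=0
t=2: arr=0 -> substrate=1 bound=3 product=0
t=3: arr=0 -> substrate=1 bound=3 product=0
t=4: arr=0 -> substrate=0 bound=3 product=1
t=5: arr=0 -> substrate=0 bound=1 product=3
t=6: arr=1 -> substrate=0 bound=2 product=3
t=7: arr=1 -> substrate=0 bound=3 product=3
t=8: arr=0 -> substrate=0 bound=2 product=4
t=9: arr=1 -> substrate=0 bound=3 product=4
t=10: arr=0 -> substrate=0 bound=2 product=5
t=11: arr=0 -> substrate=0 bound=1 product=6

Answer: 1 3 3 3 3 1 2 3 2 3 2 1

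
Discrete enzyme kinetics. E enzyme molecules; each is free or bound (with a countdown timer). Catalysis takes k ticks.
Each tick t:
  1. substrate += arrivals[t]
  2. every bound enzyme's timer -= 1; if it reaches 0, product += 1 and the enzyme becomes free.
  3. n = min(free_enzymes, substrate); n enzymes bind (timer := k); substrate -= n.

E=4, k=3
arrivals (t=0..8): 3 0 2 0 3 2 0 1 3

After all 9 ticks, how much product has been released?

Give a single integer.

t=0: arr=3 -> substrate=0 bound=3 product=0
t=1: arr=0 -> substrate=0 bound=3 product=0
t=2: arr=2 -> substrate=1 bound=4 product=0
t=3: arr=0 -> substrate=0 bound=2 product=3
t=4: arr=3 -> substrate=1 bound=4 product=3
t=5: arr=2 -> substrate=2 bound=4 product=4
t=6: arr=0 -> substrate=1 bound=4 product=5
t=7: arr=1 -> substrate=0 bound=4 product=7
t=8: arr=3 -> substrate=2 bound=4 product=8

Answer: 8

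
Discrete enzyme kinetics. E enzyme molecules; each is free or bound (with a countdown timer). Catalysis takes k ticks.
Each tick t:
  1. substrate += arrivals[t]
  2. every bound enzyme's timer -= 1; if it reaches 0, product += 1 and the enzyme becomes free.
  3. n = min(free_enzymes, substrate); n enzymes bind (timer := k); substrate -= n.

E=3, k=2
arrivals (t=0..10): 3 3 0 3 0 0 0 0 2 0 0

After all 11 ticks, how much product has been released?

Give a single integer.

t=0: arr=3 -> substrate=0 bound=3 product=0
t=1: arr=3 -> substrate=3 bound=3 product=0
t=2: arr=0 -> substrate=0 bound=3 product=3
t=3: arr=3 -> substrate=3 bound=3 product=3
t=4: arr=0 -> substrate=0 bound=3 product=6
t=5: arr=0 -> substrate=0 bound=3 product=6
t=6: arr=0 -> substrate=0 bound=0 product=9
t=7: arr=0 -> substrate=0 bound=0 product=9
t=8: arr=2 -> substrate=0 bound=2 product=9
t=9: arr=0 -> substrate=0 bound=2 product=9
t=10: arr=0 -> substrate=0 bound=0 product=11

Answer: 11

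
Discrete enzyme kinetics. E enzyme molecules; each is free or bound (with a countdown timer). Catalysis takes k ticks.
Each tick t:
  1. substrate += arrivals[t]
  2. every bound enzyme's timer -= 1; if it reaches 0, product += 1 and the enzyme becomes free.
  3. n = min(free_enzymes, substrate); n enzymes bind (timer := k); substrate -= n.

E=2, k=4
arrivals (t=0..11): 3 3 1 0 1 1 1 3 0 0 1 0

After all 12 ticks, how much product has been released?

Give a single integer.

Answer: 4

Derivation:
t=0: arr=3 -> substrate=1 bound=2 product=0
t=1: arr=3 -> substrate=4 bound=2 product=0
t=2: arr=1 -> substrate=5 bound=2 product=0
t=3: arr=0 -> substrate=5 bound=2 product=0
t=4: arr=1 -> substrate=4 bound=2 product=2
t=5: arr=1 -> substrate=5 bound=2 product=2
t=6: arr=1 -> substrate=6 bound=2 product=2
t=7: arr=3 -> substrate=9 bound=2 product=2
t=8: arr=0 -> substrate=7 bound=2 product=4
t=9: arr=0 -> substrate=7 bound=2 product=4
t=10: arr=1 -> substrate=8 bound=2 product=4
t=11: arr=0 -> substrate=8 bound=2 product=4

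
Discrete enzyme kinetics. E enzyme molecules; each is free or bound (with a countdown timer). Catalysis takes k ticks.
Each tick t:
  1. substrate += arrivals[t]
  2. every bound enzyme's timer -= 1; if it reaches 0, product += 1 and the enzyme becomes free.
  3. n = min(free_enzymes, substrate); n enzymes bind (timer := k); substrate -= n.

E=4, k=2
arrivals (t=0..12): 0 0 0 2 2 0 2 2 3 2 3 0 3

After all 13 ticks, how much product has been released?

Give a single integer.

t=0: arr=0 -> substrate=0 bound=0 product=0
t=1: arr=0 -> substrate=0 bound=0 product=0
t=2: arr=0 -> substrate=0 bound=0 product=0
t=3: arr=2 -> substrate=0 bound=2 product=0
t=4: arr=2 -> substrate=0 bound=4 product=0
t=5: arr=0 -> substrate=0 bound=2 product=2
t=6: arr=2 -> substrate=0 bound=2 product=4
t=7: arr=2 -> substrate=0 bound=4 product=4
t=8: arr=3 -> substrate=1 bound=4 product=6
t=9: arr=2 -> substrate=1 bound=4 product=8
t=10: arr=3 -> substrate=2 bound=4 product=10
t=11: arr=0 -> substrate=0 bound=4 product=12
t=12: arr=3 -> substrate=1 bound=4 product=14

Answer: 14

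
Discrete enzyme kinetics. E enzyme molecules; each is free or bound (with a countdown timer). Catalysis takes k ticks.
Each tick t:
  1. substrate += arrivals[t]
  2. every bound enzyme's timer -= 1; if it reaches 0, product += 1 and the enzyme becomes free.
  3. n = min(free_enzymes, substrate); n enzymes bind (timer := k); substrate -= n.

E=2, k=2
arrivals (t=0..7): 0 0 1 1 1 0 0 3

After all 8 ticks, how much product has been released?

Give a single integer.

Answer: 3

Derivation:
t=0: arr=0 -> substrate=0 bound=0 product=0
t=1: arr=0 -> substrate=0 bound=0 product=0
t=2: arr=1 -> substrate=0 bound=1 product=0
t=3: arr=1 -> substrate=0 bound=2 product=0
t=4: arr=1 -> substrate=0 bound=2 product=1
t=5: arr=0 -> substrate=0 bound=1 product=2
t=6: arr=0 -> substrate=0 bound=0 product=3
t=7: arr=3 -> substrate=1 bound=2 product=3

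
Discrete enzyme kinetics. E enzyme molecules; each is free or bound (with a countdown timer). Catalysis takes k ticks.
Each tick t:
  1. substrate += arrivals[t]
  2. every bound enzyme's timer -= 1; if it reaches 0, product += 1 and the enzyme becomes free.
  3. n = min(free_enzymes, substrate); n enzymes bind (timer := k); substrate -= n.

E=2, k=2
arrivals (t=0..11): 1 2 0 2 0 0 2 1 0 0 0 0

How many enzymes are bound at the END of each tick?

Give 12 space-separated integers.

t=0: arr=1 -> substrate=0 bound=1 product=0
t=1: arr=2 -> substrate=1 bound=2 product=0
t=2: arr=0 -> substrate=0 bound=2 product=1
t=3: arr=2 -> substrate=1 bound=2 product=2
t=4: arr=0 -> substrate=0 bound=2 product=3
t=5: arr=0 -> substrate=0 bound=1 product=4
t=6: arr=2 -> substrate=0 bound=2 product=5
t=7: arr=1 -> substrate=1 bound=2 product=5
t=8: arr=0 -> substrate=0 bound=1 product=7
t=9: arr=0 -> substrate=0 bound=1 product=7
t=10: arr=0 -> substrate=0 bound=0 product=8
t=11: arr=0 -> substrate=0 bound=0 product=8

Answer: 1 2 2 2 2 1 2 2 1 1 0 0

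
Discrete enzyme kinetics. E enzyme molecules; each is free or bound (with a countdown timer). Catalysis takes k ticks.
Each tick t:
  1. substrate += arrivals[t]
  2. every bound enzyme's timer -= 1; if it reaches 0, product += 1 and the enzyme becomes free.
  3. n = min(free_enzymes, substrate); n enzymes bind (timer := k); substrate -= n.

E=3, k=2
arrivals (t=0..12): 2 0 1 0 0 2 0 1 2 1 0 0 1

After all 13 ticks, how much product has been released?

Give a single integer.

t=0: arr=2 -> substrate=0 bound=2 product=0
t=1: arr=0 -> substrate=0 bound=2 product=0
t=2: arr=1 -> substrate=0 bound=1 product=2
t=3: arr=0 -> substrate=0 bound=1 product=2
t=4: arr=0 -> substrate=0 bound=0 product=3
t=5: arr=2 -> substrate=0 bound=2 product=3
t=6: arr=0 -> substrate=0 bound=2 product=3
t=7: arr=1 -> substrate=0 bound=1 product=5
t=8: arr=2 -> substrate=0 bound=3 product=5
t=9: arr=1 -> substrate=0 bound=3 product=6
t=10: arr=0 -> substrate=0 bound=1 product=8
t=11: arr=0 -> substrate=0 bound=0 product=9
t=12: arr=1 -> substrate=0 bound=1 product=9

Answer: 9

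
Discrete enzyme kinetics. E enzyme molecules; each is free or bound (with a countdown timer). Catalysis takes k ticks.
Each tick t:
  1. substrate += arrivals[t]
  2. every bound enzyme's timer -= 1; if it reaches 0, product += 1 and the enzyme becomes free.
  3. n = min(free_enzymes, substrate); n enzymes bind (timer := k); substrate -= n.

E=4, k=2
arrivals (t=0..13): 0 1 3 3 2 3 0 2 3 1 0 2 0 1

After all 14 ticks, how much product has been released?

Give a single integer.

t=0: arr=0 -> substrate=0 bound=0 product=0
t=1: arr=1 -> substrate=0 bound=1 product=0
t=2: arr=3 -> substrate=0 bound=4 product=0
t=3: arr=3 -> substrate=2 bound=4 product=1
t=4: arr=2 -> substrate=1 bound=4 product=4
t=5: arr=3 -> substrate=3 bound=4 product=5
t=6: arr=0 -> substrate=0 bound=4 product=8
t=7: arr=2 -> substrate=1 bound=4 product=9
t=8: arr=3 -> substrate=1 bound=4 product=12
t=9: arr=1 -> substrate=1 bound=4 product=13
t=10: arr=0 -> substrate=0 bound=2 product=16
t=11: arr=2 -> substrate=0 bound=3 product=17
t=12: arr=0 -> substrate=0 bound=2 product=18
t=13: arr=1 -> substrate=0 bound=1 product=20

Answer: 20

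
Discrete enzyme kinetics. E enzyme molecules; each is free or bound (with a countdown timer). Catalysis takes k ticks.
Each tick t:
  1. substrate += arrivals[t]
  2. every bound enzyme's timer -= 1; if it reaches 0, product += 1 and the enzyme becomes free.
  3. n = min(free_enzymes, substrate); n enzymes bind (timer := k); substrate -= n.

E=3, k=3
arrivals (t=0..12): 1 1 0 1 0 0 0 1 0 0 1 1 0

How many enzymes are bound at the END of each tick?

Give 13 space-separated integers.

Answer: 1 2 2 2 1 1 0 1 1 1 1 2 2

Derivation:
t=0: arr=1 -> substrate=0 bound=1 product=0
t=1: arr=1 -> substrate=0 bound=2 product=0
t=2: arr=0 -> substrate=0 bound=2 product=0
t=3: arr=1 -> substrate=0 bound=2 product=1
t=4: arr=0 -> substrate=0 bound=1 product=2
t=5: arr=0 -> substrate=0 bound=1 product=2
t=6: arr=0 -> substrate=0 bound=0 product=3
t=7: arr=1 -> substrate=0 bound=1 product=3
t=8: arr=0 -> substrate=0 bound=1 product=3
t=9: arr=0 -> substrate=0 bound=1 product=3
t=10: arr=1 -> substrate=0 bound=1 product=4
t=11: arr=1 -> substrate=0 bound=2 product=4
t=12: arr=0 -> substrate=0 bound=2 product=4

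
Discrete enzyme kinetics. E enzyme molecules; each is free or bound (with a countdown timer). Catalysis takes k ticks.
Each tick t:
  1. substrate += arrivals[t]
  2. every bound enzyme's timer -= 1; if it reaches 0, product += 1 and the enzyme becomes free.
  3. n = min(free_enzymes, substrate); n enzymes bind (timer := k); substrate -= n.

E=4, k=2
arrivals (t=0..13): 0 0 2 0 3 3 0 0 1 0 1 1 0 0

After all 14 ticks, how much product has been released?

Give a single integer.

t=0: arr=0 -> substrate=0 bound=0 product=0
t=1: arr=0 -> substrate=0 bound=0 product=0
t=2: arr=2 -> substrate=0 bound=2 product=0
t=3: arr=0 -> substrate=0 bound=2 product=0
t=4: arr=3 -> substrate=0 bound=3 product=2
t=5: arr=3 -> substrate=2 bound=4 product=2
t=6: arr=0 -> substrate=0 bound=3 product=5
t=7: arr=0 -> substrate=0 bound=2 product=6
t=8: arr=1 -> substrate=0 bound=1 product=8
t=9: arr=0 -> substrate=0 bound=1 product=8
t=10: arr=1 -> substrate=0 bound=1 product=9
t=11: arr=1 -> substrate=0 bound=2 product=9
t=12: arr=0 -> substrate=0 bound=1 product=10
t=13: arr=0 -> substrate=0 bound=0 product=11

Answer: 11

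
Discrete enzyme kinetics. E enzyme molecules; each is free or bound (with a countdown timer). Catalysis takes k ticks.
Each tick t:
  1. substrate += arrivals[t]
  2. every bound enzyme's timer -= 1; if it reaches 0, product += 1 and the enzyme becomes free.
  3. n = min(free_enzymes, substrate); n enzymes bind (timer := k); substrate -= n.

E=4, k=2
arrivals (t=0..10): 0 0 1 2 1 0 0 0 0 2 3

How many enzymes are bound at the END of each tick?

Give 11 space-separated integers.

Answer: 0 0 1 3 3 1 0 0 0 2 4

Derivation:
t=0: arr=0 -> substrate=0 bound=0 product=0
t=1: arr=0 -> substrate=0 bound=0 product=0
t=2: arr=1 -> substrate=0 bound=1 product=0
t=3: arr=2 -> substrate=0 bound=3 product=0
t=4: arr=1 -> substrate=0 bound=3 product=1
t=5: arr=0 -> substrate=0 bound=1 product=3
t=6: arr=0 -> substrate=0 bound=0 product=4
t=7: arr=0 -> substrate=0 bound=0 product=4
t=8: arr=0 -> substrate=0 bound=0 product=4
t=9: arr=2 -> substrate=0 bound=2 product=4
t=10: arr=3 -> substrate=1 bound=4 product=4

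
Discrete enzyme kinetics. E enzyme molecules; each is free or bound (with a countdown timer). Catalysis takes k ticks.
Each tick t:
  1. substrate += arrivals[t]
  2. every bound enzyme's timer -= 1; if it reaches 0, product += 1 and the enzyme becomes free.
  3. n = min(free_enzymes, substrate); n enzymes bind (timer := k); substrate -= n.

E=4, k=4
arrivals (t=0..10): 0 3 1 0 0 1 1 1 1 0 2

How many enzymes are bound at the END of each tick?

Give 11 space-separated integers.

Answer: 0 3 4 4 4 2 2 3 4 3 4

Derivation:
t=0: arr=0 -> substrate=0 bound=0 product=0
t=1: arr=3 -> substrate=0 bound=3 product=0
t=2: arr=1 -> substrate=0 bound=4 product=0
t=3: arr=0 -> substrate=0 bound=4 product=0
t=4: arr=0 -> substrate=0 bound=4 product=0
t=5: arr=1 -> substrate=0 bound=2 product=3
t=6: arr=1 -> substrate=0 bound=2 product=4
t=7: arr=1 -> substrate=0 bound=3 product=4
t=8: arr=1 -> substrate=0 bound=4 product=4
t=9: arr=0 -> substrate=0 bound=3 product=5
t=10: arr=2 -> substrate=0 bound=4 product=6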